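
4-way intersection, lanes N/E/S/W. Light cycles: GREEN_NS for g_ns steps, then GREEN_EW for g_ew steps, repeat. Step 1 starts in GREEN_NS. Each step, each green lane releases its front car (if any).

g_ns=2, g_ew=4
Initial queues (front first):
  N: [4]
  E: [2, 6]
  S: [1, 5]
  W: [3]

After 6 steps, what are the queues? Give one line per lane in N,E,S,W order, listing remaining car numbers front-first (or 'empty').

Step 1 [NS]: N:car4-GO,E:wait,S:car1-GO,W:wait | queues: N=0 E=2 S=1 W=1
Step 2 [NS]: N:empty,E:wait,S:car5-GO,W:wait | queues: N=0 E=2 S=0 W=1
Step 3 [EW]: N:wait,E:car2-GO,S:wait,W:car3-GO | queues: N=0 E=1 S=0 W=0
Step 4 [EW]: N:wait,E:car6-GO,S:wait,W:empty | queues: N=0 E=0 S=0 W=0

N: empty
E: empty
S: empty
W: empty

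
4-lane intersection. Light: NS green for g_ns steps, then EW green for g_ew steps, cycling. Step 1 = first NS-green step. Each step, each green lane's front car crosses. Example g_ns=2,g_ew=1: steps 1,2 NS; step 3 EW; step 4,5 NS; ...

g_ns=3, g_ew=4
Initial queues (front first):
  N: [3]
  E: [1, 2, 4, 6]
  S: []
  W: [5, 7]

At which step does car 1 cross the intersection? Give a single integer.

Step 1 [NS]: N:car3-GO,E:wait,S:empty,W:wait | queues: N=0 E=4 S=0 W=2
Step 2 [NS]: N:empty,E:wait,S:empty,W:wait | queues: N=0 E=4 S=0 W=2
Step 3 [NS]: N:empty,E:wait,S:empty,W:wait | queues: N=0 E=4 S=0 W=2
Step 4 [EW]: N:wait,E:car1-GO,S:wait,W:car5-GO | queues: N=0 E=3 S=0 W=1
Step 5 [EW]: N:wait,E:car2-GO,S:wait,W:car7-GO | queues: N=0 E=2 S=0 W=0
Step 6 [EW]: N:wait,E:car4-GO,S:wait,W:empty | queues: N=0 E=1 S=0 W=0
Step 7 [EW]: N:wait,E:car6-GO,S:wait,W:empty | queues: N=0 E=0 S=0 W=0
Car 1 crosses at step 4

4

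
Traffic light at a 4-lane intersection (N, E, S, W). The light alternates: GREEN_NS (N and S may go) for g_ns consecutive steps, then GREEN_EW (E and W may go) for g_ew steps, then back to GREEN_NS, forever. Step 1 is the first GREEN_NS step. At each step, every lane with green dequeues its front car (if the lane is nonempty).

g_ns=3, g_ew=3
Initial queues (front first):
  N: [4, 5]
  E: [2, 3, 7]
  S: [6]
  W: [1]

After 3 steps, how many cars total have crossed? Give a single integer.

Answer: 3

Derivation:
Step 1 [NS]: N:car4-GO,E:wait,S:car6-GO,W:wait | queues: N=1 E=3 S=0 W=1
Step 2 [NS]: N:car5-GO,E:wait,S:empty,W:wait | queues: N=0 E=3 S=0 W=1
Step 3 [NS]: N:empty,E:wait,S:empty,W:wait | queues: N=0 E=3 S=0 W=1
Cars crossed by step 3: 3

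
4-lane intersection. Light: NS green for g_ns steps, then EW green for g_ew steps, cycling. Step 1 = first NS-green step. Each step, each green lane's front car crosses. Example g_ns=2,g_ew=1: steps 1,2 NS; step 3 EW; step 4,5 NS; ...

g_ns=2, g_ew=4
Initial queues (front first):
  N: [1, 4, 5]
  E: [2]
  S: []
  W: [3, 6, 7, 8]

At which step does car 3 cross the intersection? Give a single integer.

Step 1 [NS]: N:car1-GO,E:wait,S:empty,W:wait | queues: N=2 E=1 S=0 W=4
Step 2 [NS]: N:car4-GO,E:wait,S:empty,W:wait | queues: N=1 E=1 S=0 W=4
Step 3 [EW]: N:wait,E:car2-GO,S:wait,W:car3-GO | queues: N=1 E=0 S=0 W=3
Step 4 [EW]: N:wait,E:empty,S:wait,W:car6-GO | queues: N=1 E=0 S=0 W=2
Step 5 [EW]: N:wait,E:empty,S:wait,W:car7-GO | queues: N=1 E=0 S=0 W=1
Step 6 [EW]: N:wait,E:empty,S:wait,W:car8-GO | queues: N=1 E=0 S=0 W=0
Step 7 [NS]: N:car5-GO,E:wait,S:empty,W:wait | queues: N=0 E=0 S=0 W=0
Car 3 crosses at step 3

3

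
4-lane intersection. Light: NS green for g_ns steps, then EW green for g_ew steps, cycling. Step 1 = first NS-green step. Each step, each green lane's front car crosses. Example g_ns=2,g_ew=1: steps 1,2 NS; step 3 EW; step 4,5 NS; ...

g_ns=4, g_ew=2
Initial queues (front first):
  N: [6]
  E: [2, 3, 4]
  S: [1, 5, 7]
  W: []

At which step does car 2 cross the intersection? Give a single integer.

Step 1 [NS]: N:car6-GO,E:wait,S:car1-GO,W:wait | queues: N=0 E=3 S=2 W=0
Step 2 [NS]: N:empty,E:wait,S:car5-GO,W:wait | queues: N=0 E=3 S=1 W=0
Step 3 [NS]: N:empty,E:wait,S:car7-GO,W:wait | queues: N=0 E=3 S=0 W=0
Step 4 [NS]: N:empty,E:wait,S:empty,W:wait | queues: N=0 E=3 S=0 W=0
Step 5 [EW]: N:wait,E:car2-GO,S:wait,W:empty | queues: N=0 E=2 S=0 W=0
Step 6 [EW]: N:wait,E:car3-GO,S:wait,W:empty | queues: N=0 E=1 S=0 W=0
Step 7 [NS]: N:empty,E:wait,S:empty,W:wait | queues: N=0 E=1 S=0 W=0
Step 8 [NS]: N:empty,E:wait,S:empty,W:wait | queues: N=0 E=1 S=0 W=0
Step 9 [NS]: N:empty,E:wait,S:empty,W:wait | queues: N=0 E=1 S=0 W=0
Step 10 [NS]: N:empty,E:wait,S:empty,W:wait | queues: N=0 E=1 S=0 W=0
Step 11 [EW]: N:wait,E:car4-GO,S:wait,W:empty | queues: N=0 E=0 S=0 W=0
Car 2 crosses at step 5

5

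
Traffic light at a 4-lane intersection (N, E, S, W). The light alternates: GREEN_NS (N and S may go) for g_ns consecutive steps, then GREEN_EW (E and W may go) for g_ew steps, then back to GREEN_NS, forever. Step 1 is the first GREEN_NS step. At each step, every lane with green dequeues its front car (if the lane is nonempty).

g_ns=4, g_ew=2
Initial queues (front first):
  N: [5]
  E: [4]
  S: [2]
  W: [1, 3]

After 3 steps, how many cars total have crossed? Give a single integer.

Answer: 2

Derivation:
Step 1 [NS]: N:car5-GO,E:wait,S:car2-GO,W:wait | queues: N=0 E=1 S=0 W=2
Step 2 [NS]: N:empty,E:wait,S:empty,W:wait | queues: N=0 E=1 S=0 W=2
Step 3 [NS]: N:empty,E:wait,S:empty,W:wait | queues: N=0 E=1 S=0 W=2
Cars crossed by step 3: 2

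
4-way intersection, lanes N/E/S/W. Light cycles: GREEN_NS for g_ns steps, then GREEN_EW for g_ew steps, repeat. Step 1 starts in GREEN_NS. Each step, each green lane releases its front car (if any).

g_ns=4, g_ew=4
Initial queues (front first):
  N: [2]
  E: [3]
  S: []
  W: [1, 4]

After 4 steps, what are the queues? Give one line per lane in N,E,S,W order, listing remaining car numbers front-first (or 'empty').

Step 1 [NS]: N:car2-GO,E:wait,S:empty,W:wait | queues: N=0 E=1 S=0 W=2
Step 2 [NS]: N:empty,E:wait,S:empty,W:wait | queues: N=0 E=1 S=0 W=2
Step 3 [NS]: N:empty,E:wait,S:empty,W:wait | queues: N=0 E=1 S=0 W=2
Step 4 [NS]: N:empty,E:wait,S:empty,W:wait | queues: N=0 E=1 S=0 W=2

N: empty
E: 3
S: empty
W: 1 4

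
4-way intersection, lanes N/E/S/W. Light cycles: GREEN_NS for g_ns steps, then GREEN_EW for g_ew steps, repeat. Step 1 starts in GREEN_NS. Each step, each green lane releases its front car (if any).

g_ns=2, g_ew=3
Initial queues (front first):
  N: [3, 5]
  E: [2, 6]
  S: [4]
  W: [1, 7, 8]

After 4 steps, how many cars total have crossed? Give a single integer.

Answer: 7

Derivation:
Step 1 [NS]: N:car3-GO,E:wait,S:car4-GO,W:wait | queues: N=1 E=2 S=0 W=3
Step 2 [NS]: N:car5-GO,E:wait,S:empty,W:wait | queues: N=0 E=2 S=0 W=3
Step 3 [EW]: N:wait,E:car2-GO,S:wait,W:car1-GO | queues: N=0 E=1 S=0 W=2
Step 4 [EW]: N:wait,E:car6-GO,S:wait,W:car7-GO | queues: N=0 E=0 S=0 W=1
Cars crossed by step 4: 7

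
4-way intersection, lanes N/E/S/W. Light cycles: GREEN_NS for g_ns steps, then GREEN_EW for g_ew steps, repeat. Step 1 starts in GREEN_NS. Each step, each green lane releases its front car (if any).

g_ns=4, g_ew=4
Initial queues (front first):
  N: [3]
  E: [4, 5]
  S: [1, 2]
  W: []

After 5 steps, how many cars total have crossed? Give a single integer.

Step 1 [NS]: N:car3-GO,E:wait,S:car1-GO,W:wait | queues: N=0 E=2 S=1 W=0
Step 2 [NS]: N:empty,E:wait,S:car2-GO,W:wait | queues: N=0 E=2 S=0 W=0
Step 3 [NS]: N:empty,E:wait,S:empty,W:wait | queues: N=0 E=2 S=0 W=0
Step 4 [NS]: N:empty,E:wait,S:empty,W:wait | queues: N=0 E=2 S=0 W=0
Step 5 [EW]: N:wait,E:car4-GO,S:wait,W:empty | queues: N=0 E=1 S=0 W=0
Cars crossed by step 5: 4

Answer: 4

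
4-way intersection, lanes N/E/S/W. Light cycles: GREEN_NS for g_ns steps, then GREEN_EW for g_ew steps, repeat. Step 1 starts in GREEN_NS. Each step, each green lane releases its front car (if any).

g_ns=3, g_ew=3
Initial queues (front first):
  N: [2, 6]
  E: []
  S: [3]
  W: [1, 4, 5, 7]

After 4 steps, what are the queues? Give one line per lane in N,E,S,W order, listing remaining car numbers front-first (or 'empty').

Step 1 [NS]: N:car2-GO,E:wait,S:car3-GO,W:wait | queues: N=1 E=0 S=0 W=4
Step 2 [NS]: N:car6-GO,E:wait,S:empty,W:wait | queues: N=0 E=0 S=0 W=4
Step 3 [NS]: N:empty,E:wait,S:empty,W:wait | queues: N=0 E=0 S=0 W=4
Step 4 [EW]: N:wait,E:empty,S:wait,W:car1-GO | queues: N=0 E=0 S=0 W=3

N: empty
E: empty
S: empty
W: 4 5 7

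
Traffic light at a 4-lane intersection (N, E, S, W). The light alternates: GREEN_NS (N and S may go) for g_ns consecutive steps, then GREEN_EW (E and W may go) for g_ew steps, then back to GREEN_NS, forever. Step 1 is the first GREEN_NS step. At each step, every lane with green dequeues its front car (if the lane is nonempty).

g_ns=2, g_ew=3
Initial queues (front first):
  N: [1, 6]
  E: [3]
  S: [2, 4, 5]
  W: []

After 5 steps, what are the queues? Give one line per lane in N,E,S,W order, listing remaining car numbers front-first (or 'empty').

Step 1 [NS]: N:car1-GO,E:wait,S:car2-GO,W:wait | queues: N=1 E=1 S=2 W=0
Step 2 [NS]: N:car6-GO,E:wait,S:car4-GO,W:wait | queues: N=0 E=1 S=1 W=0
Step 3 [EW]: N:wait,E:car3-GO,S:wait,W:empty | queues: N=0 E=0 S=1 W=0
Step 4 [EW]: N:wait,E:empty,S:wait,W:empty | queues: N=0 E=0 S=1 W=0
Step 5 [EW]: N:wait,E:empty,S:wait,W:empty | queues: N=0 E=0 S=1 W=0

N: empty
E: empty
S: 5
W: empty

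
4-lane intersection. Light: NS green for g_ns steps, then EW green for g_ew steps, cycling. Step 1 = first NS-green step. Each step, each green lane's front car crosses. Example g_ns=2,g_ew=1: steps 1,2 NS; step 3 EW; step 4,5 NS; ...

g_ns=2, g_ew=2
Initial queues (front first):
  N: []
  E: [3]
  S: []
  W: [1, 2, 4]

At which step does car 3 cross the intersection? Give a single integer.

Step 1 [NS]: N:empty,E:wait,S:empty,W:wait | queues: N=0 E=1 S=0 W=3
Step 2 [NS]: N:empty,E:wait,S:empty,W:wait | queues: N=0 E=1 S=0 W=3
Step 3 [EW]: N:wait,E:car3-GO,S:wait,W:car1-GO | queues: N=0 E=0 S=0 W=2
Step 4 [EW]: N:wait,E:empty,S:wait,W:car2-GO | queues: N=0 E=0 S=0 W=1
Step 5 [NS]: N:empty,E:wait,S:empty,W:wait | queues: N=0 E=0 S=0 W=1
Step 6 [NS]: N:empty,E:wait,S:empty,W:wait | queues: N=0 E=0 S=0 W=1
Step 7 [EW]: N:wait,E:empty,S:wait,W:car4-GO | queues: N=0 E=0 S=0 W=0
Car 3 crosses at step 3

3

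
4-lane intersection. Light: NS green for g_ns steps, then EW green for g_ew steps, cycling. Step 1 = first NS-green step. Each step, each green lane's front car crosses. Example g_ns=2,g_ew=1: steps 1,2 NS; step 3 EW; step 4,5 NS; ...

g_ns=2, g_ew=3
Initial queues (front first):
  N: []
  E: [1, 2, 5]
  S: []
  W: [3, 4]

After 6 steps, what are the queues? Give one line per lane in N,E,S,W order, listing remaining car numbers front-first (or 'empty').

Step 1 [NS]: N:empty,E:wait,S:empty,W:wait | queues: N=0 E=3 S=0 W=2
Step 2 [NS]: N:empty,E:wait,S:empty,W:wait | queues: N=0 E=3 S=0 W=2
Step 3 [EW]: N:wait,E:car1-GO,S:wait,W:car3-GO | queues: N=0 E=2 S=0 W=1
Step 4 [EW]: N:wait,E:car2-GO,S:wait,W:car4-GO | queues: N=0 E=1 S=0 W=0
Step 5 [EW]: N:wait,E:car5-GO,S:wait,W:empty | queues: N=0 E=0 S=0 W=0

N: empty
E: empty
S: empty
W: empty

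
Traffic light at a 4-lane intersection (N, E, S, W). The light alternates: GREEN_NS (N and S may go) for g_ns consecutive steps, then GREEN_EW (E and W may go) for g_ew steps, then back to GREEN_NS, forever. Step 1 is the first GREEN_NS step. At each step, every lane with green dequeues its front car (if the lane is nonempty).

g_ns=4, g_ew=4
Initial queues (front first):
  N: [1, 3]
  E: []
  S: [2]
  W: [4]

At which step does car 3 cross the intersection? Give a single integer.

Step 1 [NS]: N:car1-GO,E:wait,S:car2-GO,W:wait | queues: N=1 E=0 S=0 W=1
Step 2 [NS]: N:car3-GO,E:wait,S:empty,W:wait | queues: N=0 E=0 S=0 W=1
Step 3 [NS]: N:empty,E:wait,S:empty,W:wait | queues: N=0 E=0 S=0 W=1
Step 4 [NS]: N:empty,E:wait,S:empty,W:wait | queues: N=0 E=0 S=0 W=1
Step 5 [EW]: N:wait,E:empty,S:wait,W:car4-GO | queues: N=0 E=0 S=0 W=0
Car 3 crosses at step 2

2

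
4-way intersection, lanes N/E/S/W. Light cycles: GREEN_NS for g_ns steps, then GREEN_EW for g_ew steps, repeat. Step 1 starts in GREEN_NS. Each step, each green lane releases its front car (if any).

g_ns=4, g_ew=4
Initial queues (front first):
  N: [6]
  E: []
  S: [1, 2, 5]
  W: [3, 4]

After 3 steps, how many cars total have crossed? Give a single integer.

Answer: 4

Derivation:
Step 1 [NS]: N:car6-GO,E:wait,S:car1-GO,W:wait | queues: N=0 E=0 S=2 W=2
Step 2 [NS]: N:empty,E:wait,S:car2-GO,W:wait | queues: N=0 E=0 S=1 W=2
Step 3 [NS]: N:empty,E:wait,S:car5-GO,W:wait | queues: N=0 E=0 S=0 W=2
Cars crossed by step 3: 4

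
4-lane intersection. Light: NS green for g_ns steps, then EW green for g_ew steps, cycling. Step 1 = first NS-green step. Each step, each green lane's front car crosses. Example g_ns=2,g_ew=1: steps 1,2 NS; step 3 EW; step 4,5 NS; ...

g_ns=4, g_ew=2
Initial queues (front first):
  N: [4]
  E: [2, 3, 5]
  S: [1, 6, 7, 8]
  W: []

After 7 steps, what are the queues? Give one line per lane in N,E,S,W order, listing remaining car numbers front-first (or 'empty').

Step 1 [NS]: N:car4-GO,E:wait,S:car1-GO,W:wait | queues: N=0 E=3 S=3 W=0
Step 2 [NS]: N:empty,E:wait,S:car6-GO,W:wait | queues: N=0 E=3 S=2 W=0
Step 3 [NS]: N:empty,E:wait,S:car7-GO,W:wait | queues: N=0 E=3 S=1 W=0
Step 4 [NS]: N:empty,E:wait,S:car8-GO,W:wait | queues: N=0 E=3 S=0 W=0
Step 5 [EW]: N:wait,E:car2-GO,S:wait,W:empty | queues: N=0 E=2 S=0 W=0
Step 6 [EW]: N:wait,E:car3-GO,S:wait,W:empty | queues: N=0 E=1 S=0 W=0
Step 7 [NS]: N:empty,E:wait,S:empty,W:wait | queues: N=0 E=1 S=0 W=0

N: empty
E: 5
S: empty
W: empty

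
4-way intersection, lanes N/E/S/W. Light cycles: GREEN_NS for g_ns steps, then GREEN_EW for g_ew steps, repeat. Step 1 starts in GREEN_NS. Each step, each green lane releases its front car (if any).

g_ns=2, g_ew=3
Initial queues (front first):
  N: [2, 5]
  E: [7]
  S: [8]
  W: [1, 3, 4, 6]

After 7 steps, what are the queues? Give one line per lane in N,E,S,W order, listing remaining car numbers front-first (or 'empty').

Step 1 [NS]: N:car2-GO,E:wait,S:car8-GO,W:wait | queues: N=1 E=1 S=0 W=4
Step 2 [NS]: N:car5-GO,E:wait,S:empty,W:wait | queues: N=0 E=1 S=0 W=4
Step 3 [EW]: N:wait,E:car7-GO,S:wait,W:car1-GO | queues: N=0 E=0 S=0 W=3
Step 4 [EW]: N:wait,E:empty,S:wait,W:car3-GO | queues: N=0 E=0 S=0 W=2
Step 5 [EW]: N:wait,E:empty,S:wait,W:car4-GO | queues: N=0 E=0 S=0 W=1
Step 6 [NS]: N:empty,E:wait,S:empty,W:wait | queues: N=0 E=0 S=0 W=1
Step 7 [NS]: N:empty,E:wait,S:empty,W:wait | queues: N=0 E=0 S=0 W=1

N: empty
E: empty
S: empty
W: 6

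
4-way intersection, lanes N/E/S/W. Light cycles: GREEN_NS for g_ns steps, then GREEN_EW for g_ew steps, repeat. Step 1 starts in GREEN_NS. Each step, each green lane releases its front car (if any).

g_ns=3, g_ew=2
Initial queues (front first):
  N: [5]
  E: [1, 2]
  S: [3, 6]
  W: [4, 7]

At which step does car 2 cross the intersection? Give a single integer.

Step 1 [NS]: N:car5-GO,E:wait,S:car3-GO,W:wait | queues: N=0 E=2 S=1 W=2
Step 2 [NS]: N:empty,E:wait,S:car6-GO,W:wait | queues: N=0 E=2 S=0 W=2
Step 3 [NS]: N:empty,E:wait,S:empty,W:wait | queues: N=0 E=2 S=0 W=2
Step 4 [EW]: N:wait,E:car1-GO,S:wait,W:car4-GO | queues: N=0 E=1 S=0 W=1
Step 5 [EW]: N:wait,E:car2-GO,S:wait,W:car7-GO | queues: N=0 E=0 S=0 W=0
Car 2 crosses at step 5

5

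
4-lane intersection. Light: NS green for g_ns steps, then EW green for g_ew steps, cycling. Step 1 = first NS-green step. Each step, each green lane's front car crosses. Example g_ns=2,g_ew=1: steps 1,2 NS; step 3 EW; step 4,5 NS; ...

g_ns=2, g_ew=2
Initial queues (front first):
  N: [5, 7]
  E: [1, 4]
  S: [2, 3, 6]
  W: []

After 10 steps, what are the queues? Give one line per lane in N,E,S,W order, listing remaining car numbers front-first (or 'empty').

Step 1 [NS]: N:car5-GO,E:wait,S:car2-GO,W:wait | queues: N=1 E=2 S=2 W=0
Step 2 [NS]: N:car7-GO,E:wait,S:car3-GO,W:wait | queues: N=0 E=2 S=1 W=0
Step 3 [EW]: N:wait,E:car1-GO,S:wait,W:empty | queues: N=0 E=1 S=1 W=0
Step 4 [EW]: N:wait,E:car4-GO,S:wait,W:empty | queues: N=0 E=0 S=1 W=0
Step 5 [NS]: N:empty,E:wait,S:car6-GO,W:wait | queues: N=0 E=0 S=0 W=0

N: empty
E: empty
S: empty
W: empty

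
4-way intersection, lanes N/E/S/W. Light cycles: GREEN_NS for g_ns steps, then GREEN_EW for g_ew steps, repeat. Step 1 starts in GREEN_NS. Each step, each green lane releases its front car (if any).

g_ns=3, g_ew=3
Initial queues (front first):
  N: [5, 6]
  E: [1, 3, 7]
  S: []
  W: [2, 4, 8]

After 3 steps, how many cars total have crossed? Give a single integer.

Answer: 2

Derivation:
Step 1 [NS]: N:car5-GO,E:wait,S:empty,W:wait | queues: N=1 E=3 S=0 W=3
Step 2 [NS]: N:car6-GO,E:wait,S:empty,W:wait | queues: N=0 E=3 S=0 W=3
Step 3 [NS]: N:empty,E:wait,S:empty,W:wait | queues: N=0 E=3 S=0 W=3
Cars crossed by step 3: 2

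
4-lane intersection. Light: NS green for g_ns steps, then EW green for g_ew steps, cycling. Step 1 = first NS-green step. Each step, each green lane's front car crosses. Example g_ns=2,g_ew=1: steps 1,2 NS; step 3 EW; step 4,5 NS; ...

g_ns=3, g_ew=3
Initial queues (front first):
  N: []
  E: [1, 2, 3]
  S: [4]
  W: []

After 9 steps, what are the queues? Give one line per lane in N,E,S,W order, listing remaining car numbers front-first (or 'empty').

Step 1 [NS]: N:empty,E:wait,S:car4-GO,W:wait | queues: N=0 E=3 S=0 W=0
Step 2 [NS]: N:empty,E:wait,S:empty,W:wait | queues: N=0 E=3 S=0 W=0
Step 3 [NS]: N:empty,E:wait,S:empty,W:wait | queues: N=0 E=3 S=0 W=0
Step 4 [EW]: N:wait,E:car1-GO,S:wait,W:empty | queues: N=0 E=2 S=0 W=0
Step 5 [EW]: N:wait,E:car2-GO,S:wait,W:empty | queues: N=0 E=1 S=0 W=0
Step 6 [EW]: N:wait,E:car3-GO,S:wait,W:empty | queues: N=0 E=0 S=0 W=0

N: empty
E: empty
S: empty
W: empty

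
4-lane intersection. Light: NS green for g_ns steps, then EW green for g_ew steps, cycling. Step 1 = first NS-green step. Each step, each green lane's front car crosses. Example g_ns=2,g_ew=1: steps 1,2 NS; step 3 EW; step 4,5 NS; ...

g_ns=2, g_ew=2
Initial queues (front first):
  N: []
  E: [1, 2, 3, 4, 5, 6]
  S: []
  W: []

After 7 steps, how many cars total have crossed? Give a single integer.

Step 1 [NS]: N:empty,E:wait,S:empty,W:wait | queues: N=0 E=6 S=0 W=0
Step 2 [NS]: N:empty,E:wait,S:empty,W:wait | queues: N=0 E=6 S=0 W=0
Step 3 [EW]: N:wait,E:car1-GO,S:wait,W:empty | queues: N=0 E=5 S=0 W=0
Step 4 [EW]: N:wait,E:car2-GO,S:wait,W:empty | queues: N=0 E=4 S=0 W=0
Step 5 [NS]: N:empty,E:wait,S:empty,W:wait | queues: N=0 E=4 S=0 W=0
Step 6 [NS]: N:empty,E:wait,S:empty,W:wait | queues: N=0 E=4 S=0 W=0
Step 7 [EW]: N:wait,E:car3-GO,S:wait,W:empty | queues: N=0 E=3 S=0 W=0
Cars crossed by step 7: 3

Answer: 3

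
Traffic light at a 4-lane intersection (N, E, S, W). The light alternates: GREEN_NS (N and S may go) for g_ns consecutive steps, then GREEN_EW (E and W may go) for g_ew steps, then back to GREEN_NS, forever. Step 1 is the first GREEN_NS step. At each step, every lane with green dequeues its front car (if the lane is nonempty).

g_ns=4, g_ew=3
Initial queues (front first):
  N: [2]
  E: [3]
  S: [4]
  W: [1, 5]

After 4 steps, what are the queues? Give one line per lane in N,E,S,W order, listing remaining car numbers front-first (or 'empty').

Step 1 [NS]: N:car2-GO,E:wait,S:car4-GO,W:wait | queues: N=0 E=1 S=0 W=2
Step 2 [NS]: N:empty,E:wait,S:empty,W:wait | queues: N=0 E=1 S=0 W=2
Step 3 [NS]: N:empty,E:wait,S:empty,W:wait | queues: N=0 E=1 S=0 W=2
Step 4 [NS]: N:empty,E:wait,S:empty,W:wait | queues: N=0 E=1 S=0 W=2

N: empty
E: 3
S: empty
W: 1 5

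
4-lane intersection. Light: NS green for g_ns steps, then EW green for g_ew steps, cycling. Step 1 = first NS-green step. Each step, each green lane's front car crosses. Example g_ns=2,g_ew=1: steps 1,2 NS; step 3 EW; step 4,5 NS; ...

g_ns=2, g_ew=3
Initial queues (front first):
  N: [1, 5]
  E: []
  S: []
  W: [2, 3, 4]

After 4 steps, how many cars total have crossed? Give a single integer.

Answer: 4

Derivation:
Step 1 [NS]: N:car1-GO,E:wait,S:empty,W:wait | queues: N=1 E=0 S=0 W=3
Step 2 [NS]: N:car5-GO,E:wait,S:empty,W:wait | queues: N=0 E=0 S=0 W=3
Step 3 [EW]: N:wait,E:empty,S:wait,W:car2-GO | queues: N=0 E=0 S=0 W=2
Step 4 [EW]: N:wait,E:empty,S:wait,W:car3-GO | queues: N=0 E=0 S=0 W=1
Cars crossed by step 4: 4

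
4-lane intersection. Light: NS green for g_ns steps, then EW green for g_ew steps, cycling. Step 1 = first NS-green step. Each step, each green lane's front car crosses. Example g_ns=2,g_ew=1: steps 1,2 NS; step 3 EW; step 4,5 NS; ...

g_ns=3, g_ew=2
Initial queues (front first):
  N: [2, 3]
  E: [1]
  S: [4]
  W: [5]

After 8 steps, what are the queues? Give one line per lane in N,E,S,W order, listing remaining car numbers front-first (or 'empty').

Step 1 [NS]: N:car2-GO,E:wait,S:car4-GO,W:wait | queues: N=1 E=1 S=0 W=1
Step 2 [NS]: N:car3-GO,E:wait,S:empty,W:wait | queues: N=0 E=1 S=0 W=1
Step 3 [NS]: N:empty,E:wait,S:empty,W:wait | queues: N=0 E=1 S=0 W=1
Step 4 [EW]: N:wait,E:car1-GO,S:wait,W:car5-GO | queues: N=0 E=0 S=0 W=0

N: empty
E: empty
S: empty
W: empty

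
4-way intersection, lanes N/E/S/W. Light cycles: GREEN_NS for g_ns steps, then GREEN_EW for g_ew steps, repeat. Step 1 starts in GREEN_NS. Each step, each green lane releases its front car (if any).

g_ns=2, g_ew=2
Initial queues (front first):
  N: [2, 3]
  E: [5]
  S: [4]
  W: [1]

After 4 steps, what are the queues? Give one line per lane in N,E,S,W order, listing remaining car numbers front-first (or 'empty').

Step 1 [NS]: N:car2-GO,E:wait,S:car4-GO,W:wait | queues: N=1 E=1 S=0 W=1
Step 2 [NS]: N:car3-GO,E:wait,S:empty,W:wait | queues: N=0 E=1 S=0 W=1
Step 3 [EW]: N:wait,E:car5-GO,S:wait,W:car1-GO | queues: N=0 E=0 S=0 W=0

N: empty
E: empty
S: empty
W: empty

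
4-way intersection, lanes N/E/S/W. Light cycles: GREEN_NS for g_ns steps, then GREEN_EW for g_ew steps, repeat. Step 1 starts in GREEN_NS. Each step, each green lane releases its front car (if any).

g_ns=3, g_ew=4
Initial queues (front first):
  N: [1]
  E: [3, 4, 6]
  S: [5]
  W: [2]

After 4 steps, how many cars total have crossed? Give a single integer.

Step 1 [NS]: N:car1-GO,E:wait,S:car5-GO,W:wait | queues: N=0 E=3 S=0 W=1
Step 2 [NS]: N:empty,E:wait,S:empty,W:wait | queues: N=0 E=3 S=0 W=1
Step 3 [NS]: N:empty,E:wait,S:empty,W:wait | queues: N=0 E=3 S=0 W=1
Step 4 [EW]: N:wait,E:car3-GO,S:wait,W:car2-GO | queues: N=0 E=2 S=0 W=0
Cars crossed by step 4: 4

Answer: 4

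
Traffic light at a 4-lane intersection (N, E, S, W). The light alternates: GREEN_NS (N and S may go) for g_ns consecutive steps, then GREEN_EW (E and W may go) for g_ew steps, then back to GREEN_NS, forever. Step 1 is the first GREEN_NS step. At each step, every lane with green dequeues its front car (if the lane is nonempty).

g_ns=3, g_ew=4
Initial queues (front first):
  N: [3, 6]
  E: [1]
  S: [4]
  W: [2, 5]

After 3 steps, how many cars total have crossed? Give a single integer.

Step 1 [NS]: N:car3-GO,E:wait,S:car4-GO,W:wait | queues: N=1 E=1 S=0 W=2
Step 2 [NS]: N:car6-GO,E:wait,S:empty,W:wait | queues: N=0 E=1 S=0 W=2
Step 3 [NS]: N:empty,E:wait,S:empty,W:wait | queues: N=0 E=1 S=0 W=2
Cars crossed by step 3: 3

Answer: 3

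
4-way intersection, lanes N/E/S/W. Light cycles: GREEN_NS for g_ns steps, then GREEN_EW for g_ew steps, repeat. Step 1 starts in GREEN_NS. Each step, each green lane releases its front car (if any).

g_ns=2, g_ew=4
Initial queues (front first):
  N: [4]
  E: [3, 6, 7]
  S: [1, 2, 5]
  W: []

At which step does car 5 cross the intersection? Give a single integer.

Step 1 [NS]: N:car4-GO,E:wait,S:car1-GO,W:wait | queues: N=0 E=3 S=2 W=0
Step 2 [NS]: N:empty,E:wait,S:car2-GO,W:wait | queues: N=0 E=3 S=1 W=0
Step 3 [EW]: N:wait,E:car3-GO,S:wait,W:empty | queues: N=0 E=2 S=1 W=0
Step 4 [EW]: N:wait,E:car6-GO,S:wait,W:empty | queues: N=0 E=1 S=1 W=0
Step 5 [EW]: N:wait,E:car7-GO,S:wait,W:empty | queues: N=0 E=0 S=1 W=0
Step 6 [EW]: N:wait,E:empty,S:wait,W:empty | queues: N=0 E=0 S=1 W=0
Step 7 [NS]: N:empty,E:wait,S:car5-GO,W:wait | queues: N=0 E=0 S=0 W=0
Car 5 crosses at step 7

7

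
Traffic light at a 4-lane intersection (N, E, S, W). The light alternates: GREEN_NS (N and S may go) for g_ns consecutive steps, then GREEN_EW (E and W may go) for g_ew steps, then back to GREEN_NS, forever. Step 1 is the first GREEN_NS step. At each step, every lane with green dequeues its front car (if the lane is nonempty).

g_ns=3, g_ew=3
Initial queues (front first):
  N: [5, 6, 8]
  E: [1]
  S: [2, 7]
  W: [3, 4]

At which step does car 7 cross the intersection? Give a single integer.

Step 1 [NS]: N:car5-GO,E:wait,S:car2-GO,W:wait | queues: N=2 E=1 S=1 W=2
Step 2 [NS]: N:car6-GO,E:wait,S:car7-GO,W:wait | queues: N=1 E=1 S=0 W=2
Step 3 [NS]: N:car8-GO,E:wait,S:empty,W:wait | queues: N=0 E=1 S=0 W=2
Step 4 [EW]: N:wait,E:car1-GO,S:wait,W:car3-GO | queues: N=0 E=0 S=0 W=1
Step 5 [EW]: N:wait,E:empty,S:wait,W:car4-GO | queues: N=0 E=0 S=0 W=0
Car 7 crosses at step 2

2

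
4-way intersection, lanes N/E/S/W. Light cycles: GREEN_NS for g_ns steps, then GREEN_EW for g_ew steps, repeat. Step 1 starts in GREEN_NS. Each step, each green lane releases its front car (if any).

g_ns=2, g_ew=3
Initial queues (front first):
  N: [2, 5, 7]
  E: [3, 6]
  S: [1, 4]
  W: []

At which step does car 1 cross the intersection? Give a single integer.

Step 1 [NS]: N:car2-GO,E:wait,S:car1-GO,W:wait | queues: N=2 E=2 S=1 W=0
Step 2 [NS]: N:car5-GO,E:wait,S:car4-GO,W:wait | queues: N=1 E=2 S=0 W=0
Step 3 [EW]: N:wait,E:car3-GO,S:wait,W:empty | queues: N=1 E=1 S=0 W=0
Step 4 [EW]: N:wait,E:car6-GO,S:wait,W:empty | queues: N=1 E=0 S=0 W=0
Step 5 [EW]: N:wait,E:empty,S:wait,W:empty | queues: N=1 E=0 S=0 W=0
Step 6 [NS]: N:car7-GO,E:wait,S:empty,W:wait | queues: N=0 E=0 S=0 W=0
Car 1 crosses at step 1

1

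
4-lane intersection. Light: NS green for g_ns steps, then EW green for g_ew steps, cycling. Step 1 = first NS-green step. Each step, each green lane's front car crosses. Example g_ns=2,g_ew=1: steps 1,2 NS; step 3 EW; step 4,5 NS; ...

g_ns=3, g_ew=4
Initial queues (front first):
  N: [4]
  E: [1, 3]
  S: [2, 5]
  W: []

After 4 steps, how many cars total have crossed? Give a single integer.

Step 1 [NS]: N:car4-GO,E:wait,S:car2-GO,W:wait | queues: N=0 E=2 S=1 W=0
Step 2 [NS]: N:empty,E:wait,S:car5-GO,W:wait | queues: N=0 E=2 S=0 W=0
Step 3 [NS]: N:empty,E:wait,S:empty,W:wait | queues: N=0 E=2 S=0 W=0
Step 4 [EW]: N:wait,E:car1-GO,S:wait,W:empty | queues: N=0 E=1 S=0 W=0
Cars crossed by step 4: 4

Answer: 4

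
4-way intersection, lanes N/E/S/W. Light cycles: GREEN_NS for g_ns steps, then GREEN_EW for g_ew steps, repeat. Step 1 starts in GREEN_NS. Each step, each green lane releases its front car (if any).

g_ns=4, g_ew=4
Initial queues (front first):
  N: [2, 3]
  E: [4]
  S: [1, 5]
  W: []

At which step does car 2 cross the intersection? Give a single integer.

Step 1 [NS]: N:car2-GO,E:wait,S:car1-GO,W:wait | queues: N=1 E=1 S=1 W=0
Step 2 [NS]: N:car3-GO,E:wait,S:car5-GO,W:wait | queues: N=0 E=1 S=0 W=0
Step 3 [NS]: N:empty,E:wait,S:empty,W:wait | queues: N=0 E=1 S=0 W=0
Step 4 [NS]: N:empty,E:wait,S:empty,W:wait | queues: N=0 E=1 S=0 W=0
Step 5 [EW]: N:wait,E:car4-GO,S:wait,W:empty | queues: N=0 E=0 S=0 W=0
Car 2 crosses at step 1

1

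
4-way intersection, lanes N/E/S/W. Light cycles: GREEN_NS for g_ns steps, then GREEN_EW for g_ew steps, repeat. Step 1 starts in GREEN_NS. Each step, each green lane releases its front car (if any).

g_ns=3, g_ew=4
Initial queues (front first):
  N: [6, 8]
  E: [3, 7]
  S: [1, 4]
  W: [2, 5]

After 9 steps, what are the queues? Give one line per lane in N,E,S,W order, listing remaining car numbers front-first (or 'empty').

Step 1 [NS]: N:car6-GO,E:wait,S:car1-GO,W:wait | queues: N=1 E=2 S=1 W=2
Step 2 [NS]: N:car8-GO,E:wait,S:car4-GO,W:wait | queues: N=0 E=2 S=0 W=2
Step 3 [NS]: N:empty,E:wait,S:empty,W:wait | queues: N=0 E=2 S=0 W=2
Step 4 [EW]: N:wait,E:car3-GO,S:wait,W:car2-GO | queues: N=0 E=1 S=0 W=1
Step 5 [EW]: N:wait,E:car7-GO,S:wait,W:car5-GO | queues: N=0 E=0 S=0 W=0

N: empty
E: empty
S: empty
W: empty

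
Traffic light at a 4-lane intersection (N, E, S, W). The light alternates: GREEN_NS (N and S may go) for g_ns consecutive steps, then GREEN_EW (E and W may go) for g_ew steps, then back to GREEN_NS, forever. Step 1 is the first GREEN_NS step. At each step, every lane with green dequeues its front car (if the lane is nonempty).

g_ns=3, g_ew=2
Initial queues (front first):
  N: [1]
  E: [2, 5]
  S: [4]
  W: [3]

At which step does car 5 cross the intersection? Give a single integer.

Step 1 [NS]: N:car1-GO,E:wait,S:car4-GO,W:wait | queues: N=0 E=2 S=0 W=1
Step 2 [NS]: N:empty,E:wait,S:empty,W:wait | queues: N=0 E=2 S=0 W=1
Step 3 [NS]: N:empty,E:wait,S:empty,W:wait | queues: N=0 E=2 S=0 W=1
Step 4 [EW]: N:wait,E:car2-GO,S:wait,W:car3-GO | queues: N=0 E=1 S=0 W=0
Step 5 [EW]: N:wait,E:car5-GO,S:wait,W:empty | queues: N=0 E=0 S=0 W=0
Car 5 crosses at step 5

5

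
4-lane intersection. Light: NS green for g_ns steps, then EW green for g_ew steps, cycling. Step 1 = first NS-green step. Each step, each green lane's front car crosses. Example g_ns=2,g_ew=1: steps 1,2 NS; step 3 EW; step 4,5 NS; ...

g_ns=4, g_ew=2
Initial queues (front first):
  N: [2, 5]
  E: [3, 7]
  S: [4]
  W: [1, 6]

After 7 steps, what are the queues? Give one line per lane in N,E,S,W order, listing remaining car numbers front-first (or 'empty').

Step 1 [NS]: N:car2-GO,E:wait,S:car4-GO,W:wait | queues: N=1 E=2 S=0 W=2
Step 2 [NS]: N:car5-GO,E:wait,S:empty,W:wait | queues: N=0 E=2 S=0 W=2
Step 3 [NS]: N:empty,E:wait,S:empty,W:wait | queues: N=0 E=2 S=0 W=2
Step 4 [NS]: N:empty,E:wait,S:empty,W:wait | queues: N=0 E=2 S=0 W=2
Step 5 [EW]: N:wait,E:car3-GO,S:wait,W:car1-GO | queues: N=0 E=1 S=0 W=1
Step 6 [EW]: N:wait,E:car7-GO,S:wait,W:car6-GO | queues: N=0 E=0 S=0 W=0

N: empty
E: empty
S: empty
W: empty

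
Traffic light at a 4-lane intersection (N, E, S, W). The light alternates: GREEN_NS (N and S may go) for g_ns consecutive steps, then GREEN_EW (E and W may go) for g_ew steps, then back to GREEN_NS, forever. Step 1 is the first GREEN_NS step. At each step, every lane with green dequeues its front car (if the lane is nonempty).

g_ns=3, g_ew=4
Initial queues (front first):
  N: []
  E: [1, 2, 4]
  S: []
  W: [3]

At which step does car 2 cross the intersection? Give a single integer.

Step 1 [NS]: N:empty,E:wait,S:empty,W:wait | queues: N=0 E=3 S=0 W=1
Step 2 [NS]: N:empty,E:wait,S:empty,W:wait | queues: N=0 E=3 S=0 W=1
Step 3 [NS]: N:empty,E:wait,S:empty,W:wait | queues: N=0 E=3 S=0 W=1
Step 4 [EW]: N:wait,E:car1-GO,S:wait,W:car3-GO | queues: N=0 E=2 S=0 W=0
Step 5 [EW]: N:wait,E:car2-GO,S:wait,W:empty | queues: N=0 E=1 S=0 W=0
Step 6 [EW]: N:wait,E:car4-GO,S:wait,W:empty | queues: N=0 E=0 S=0 W=0
Car 2 crosses at step 5

5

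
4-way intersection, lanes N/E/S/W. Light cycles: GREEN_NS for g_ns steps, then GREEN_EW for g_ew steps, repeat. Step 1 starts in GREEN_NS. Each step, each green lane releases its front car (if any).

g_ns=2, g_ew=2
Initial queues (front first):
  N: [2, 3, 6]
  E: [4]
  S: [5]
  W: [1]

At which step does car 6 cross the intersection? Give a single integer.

Step 1 [NS]: N:car2-GO,E:wait,S:car5-GO,W:wait | queues: N=2 E=1 S=0 W=1
Step 2 [NS]: N:car3-GO,E:wait,S:empty,W:wait | queues: N=1 E=1 S=0 W=1
Step 3 [EW]: N:wait,E:car4-GO,S:wait,W:car1-GO | queues: N=1 E=0 S=0 W=0
Step 4 [EW]: N:wait,E:empty,S:wait,W:empty | queues: N=1 E=0 S=0 W=0
Step 5 [NS]: N:car6-GO,E:wait,S:empty,W:wait | queues: N=0 E=0 S=0 W=0
Car 6 crosses at step 5

5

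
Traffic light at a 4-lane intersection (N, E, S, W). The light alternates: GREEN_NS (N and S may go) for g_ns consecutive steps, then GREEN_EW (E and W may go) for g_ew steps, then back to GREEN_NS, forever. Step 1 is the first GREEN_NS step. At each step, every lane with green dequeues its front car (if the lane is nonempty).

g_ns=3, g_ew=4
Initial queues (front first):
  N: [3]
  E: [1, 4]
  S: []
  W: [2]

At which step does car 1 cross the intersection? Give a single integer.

Step 1 [NS]: N:car3-GO,E:wait,S:empty,W:wait | queues: N=0 E=2 S=0 W=1
Step 2 [NS]: N:empty,E:wait,S:empty,W:wait | queues: N=0 E=2 S=0 W=1
Step 3 [NS]: N:empty,E:wait,S:empty,W:wait | queues: N=0 E=2 S=0 W=1
Step 4 [EW]: N:wait,E:car1-GO,S:wait,W:car2-GO | queues: N=0 E=1 S=0 W=0
Step 5 [EW]: N:wait,E:car4-GO,S:wait,W:empty | queues: N=0 E=0 S=0 W=0
Car 1 crosses at step 4

4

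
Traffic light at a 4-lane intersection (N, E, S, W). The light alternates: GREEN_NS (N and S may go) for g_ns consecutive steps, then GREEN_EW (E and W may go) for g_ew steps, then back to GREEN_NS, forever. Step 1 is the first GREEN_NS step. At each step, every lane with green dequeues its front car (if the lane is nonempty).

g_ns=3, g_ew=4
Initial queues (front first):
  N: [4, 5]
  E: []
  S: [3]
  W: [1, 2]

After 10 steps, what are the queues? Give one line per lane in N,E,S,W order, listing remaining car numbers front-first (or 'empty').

Step 1 [NS]: N:car4-GO,E:wait,S:car3-GO,W:wait | queues: N=1 E=0 S=0 W=2
Step 2 [NS]: N:car5-GO,E:wait,S:empty,W:wait | queues: N=0 E=0 S=0 W=2
Step 3 [NS]: N:empty,E:wait,S:empty,W:wait | queues: N=0 E=0 S=0 W=2
Step 4 [EW]: N:wait,E:empty,S:wait,W:car1-GO | queues: N=0 E=0 S=0 W=1
Step 5 [EW]: N:wait,E:empty,S:wait,W:car2-GO | queues: N=0 E=0 S=0 W=0

N: empty
E: empty
S: empty
W: empty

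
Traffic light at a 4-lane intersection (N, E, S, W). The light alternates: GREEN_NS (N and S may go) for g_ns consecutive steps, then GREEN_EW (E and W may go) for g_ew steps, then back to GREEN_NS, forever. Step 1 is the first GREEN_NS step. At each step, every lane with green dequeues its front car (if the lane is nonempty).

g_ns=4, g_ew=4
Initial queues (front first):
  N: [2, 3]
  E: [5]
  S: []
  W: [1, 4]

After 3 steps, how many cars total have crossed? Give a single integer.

Step 1 [NS]: N:car2-GO,E:wait,S:empty,W:wait | queues: N=1 E=1 S=0 W=2
Step 2 [NS]: N:car3-GO,E:wait,S:empty,W:wait | queues: N=0 E=1 S=0 W=2
Step 3 [NS]: N:empty,E:wait,S:empty,W:wait | queues: N=0 E=1 S=0 W=2
Cars crossed by step 3: 2

Answer: 2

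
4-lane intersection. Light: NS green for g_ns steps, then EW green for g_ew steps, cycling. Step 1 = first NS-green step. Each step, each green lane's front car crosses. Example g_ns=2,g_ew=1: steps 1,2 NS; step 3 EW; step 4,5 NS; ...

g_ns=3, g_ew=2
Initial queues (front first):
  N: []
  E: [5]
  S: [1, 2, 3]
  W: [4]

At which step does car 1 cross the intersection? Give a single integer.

Step 1 [NS]: N:empty,E:wait,S:car1-GO,W:wait | queues: N=0 E=1 S=2 W=1
Step 2 [NS]: N:empty,E:wait,S:car2-GO,W:wait | queues: N=0 E=1 S=1 W=1
Step 3 [NS]: N:empty,E:wait,S:car3-GO,W:wait | queues: N=0 E=1 S=0 W=1
Step 4 [EW]: N:wait,E:car5-GO,S:wait,W:car4-GO | queues: N=0 E=0 S=0 W=0
Car 1 crosses at step 1

1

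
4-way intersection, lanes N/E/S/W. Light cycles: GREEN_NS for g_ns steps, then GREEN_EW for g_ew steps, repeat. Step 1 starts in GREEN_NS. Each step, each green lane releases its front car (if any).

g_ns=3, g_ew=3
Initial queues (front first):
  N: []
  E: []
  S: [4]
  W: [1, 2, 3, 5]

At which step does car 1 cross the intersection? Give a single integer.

Step 1 [NS]: N:empty,E:wait,S:car4-GO,W:wait | queues: N=0 E=0 S=0 W=4
Step 2 [NS]: N:empty,E:wait,S:empty,W:wait | queues: N=0 E=0 S=0 W=4
Step 3 [NS]: N:empty,E:wait,S:empty,W:wait | queues: N=0 E=0 S=0 W=4
Step 4 [EW]: N:wait,E:empty,S:wait,W:car1-GO | queues: N=0 E=0 S=0 W=3
Step 5 [EW]: N:wait,E:empty,S:wait,W:car2-GO | queues: N=0 E=0 S=0 W=2
Step 6 [EW]: N:wait,E:empty,S:wait,W:car3-GO | queues: N=0 E=0 S=0 W=1
Step 7 [NS]: N:empty,E:wait,S:empty,W:wait | queues: N=0 E=0 S=0 W=1
Step 8 [NS]: N:empty,E:wait,S:empty,W:wait | queues: N=0 E=0 S=0 W=1
Step 9 [NS]: N:empty,E:wait,S:empty,W:wait | queues: N=0 E=0 S=0 W=1
Step 10 [EW]: N:wait,E:empty,S:wait,W:car5-GO | queues: N=0 E=0 S=0 W=0
Car 1 crosses at step 4

4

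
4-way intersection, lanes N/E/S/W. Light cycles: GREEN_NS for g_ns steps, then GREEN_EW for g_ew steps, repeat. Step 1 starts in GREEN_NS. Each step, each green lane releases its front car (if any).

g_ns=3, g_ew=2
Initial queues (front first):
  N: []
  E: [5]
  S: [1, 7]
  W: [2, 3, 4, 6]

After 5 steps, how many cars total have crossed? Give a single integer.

Answer: 5

Derivation:
Step 1 [NS]: N:empty,E:wait,S:car1-GO,W:wait | queues: N=0 E=1 S=1 W=4
Step 2 [NS]: N:empty,E:wait,S:car7-GO,W:wait | queues: N=0 E=1 S=0 W=4
Step 3 [NS]: N:empty,E:wait,S:empty,W:wait | queues: N=0 E=1 S=0 W=4
Step 4 [EW]: N:wait,E:car5-GO,S:wait,W:car2-GO | queues: N=0 E=0 S=0 W=3
Step 5 [EW]: N:wait,E:empty,S:wait,W:car3-GO | queues: N=0 E=0 S=0 W=2
Cars crossed by step 5: 5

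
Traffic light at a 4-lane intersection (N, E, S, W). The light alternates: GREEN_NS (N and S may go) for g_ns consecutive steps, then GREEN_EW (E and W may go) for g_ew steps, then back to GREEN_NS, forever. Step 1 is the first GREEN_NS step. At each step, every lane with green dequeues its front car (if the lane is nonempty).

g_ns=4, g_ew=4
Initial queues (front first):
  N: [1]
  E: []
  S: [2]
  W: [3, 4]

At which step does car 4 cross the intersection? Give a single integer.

Step 1 [NS]: N:car1-GO,E:wait,S:car2-GO,W:wait | queues: N=0 E=0 S=0 W=2
Step 2 [NS]: N:empty,E:wait,S:empty,W:wait | queues: N=0 E=0 S=0 W=2
Step 3 [NS]: N:empty,E:wait,S:empty,W:wait | queues: N=0 E=0 S=0 W=2
Step 4 [NS]: N:empty,E:wait,S:empty,W:wait | queues: N=0 E=0 S=0 W=2
Step 5 [EW]: N:wait,E:empty,S:wait,W:car3-GO | queues: N=0 E=0 S=0 W=1
Step 6 [EW]: N:wait,E:empty,S:wait,W:car4-GO | queues: N=0 E=0 S=0 W=0
Car 4 crosses at step 6

6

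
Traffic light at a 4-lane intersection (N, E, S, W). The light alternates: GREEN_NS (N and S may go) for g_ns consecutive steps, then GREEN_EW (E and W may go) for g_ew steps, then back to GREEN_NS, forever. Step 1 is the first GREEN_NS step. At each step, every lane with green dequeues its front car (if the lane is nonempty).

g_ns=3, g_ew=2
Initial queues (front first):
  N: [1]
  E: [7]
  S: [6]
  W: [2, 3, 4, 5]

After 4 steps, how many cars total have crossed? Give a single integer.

Answer: 4

Derivation:
Step 1 [NS]: N:car1-GO,E:wait,S:car6-GO,W:wait | queues: N=0 E=1 S=0 W=4
Step 2 [NS]: N:empty,E:wait,S:empty,W:wait | queues: N=0 E=1 S=0 W=4
Step 3 [NS]: N:empty,E:wait,S:empty,W:wait | queues: N=0 E=1 S=0 W=4
Step 4 [EW]: N:wait,E:car7-GO,S:wait,W:car2-GO | queues: N=0 E=0 S=0 W=3
Cars crossed by step 4: 4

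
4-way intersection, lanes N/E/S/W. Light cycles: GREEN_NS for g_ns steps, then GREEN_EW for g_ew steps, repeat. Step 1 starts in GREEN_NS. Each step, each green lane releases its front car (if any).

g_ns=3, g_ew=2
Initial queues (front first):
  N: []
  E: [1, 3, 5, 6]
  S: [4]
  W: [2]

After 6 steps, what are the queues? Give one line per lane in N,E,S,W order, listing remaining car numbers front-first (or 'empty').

Step 1 [NS]: N:empty,E:wait,S:car4-GO,W:wait | queues: N=0 E=4 S=0 W=1
Step 2 [NS]: N:empty,E:wait,S:empty,W:wait | queues: N=0 E=4 S=0 W=1
Step 3 [NS]: N:empty,E:wait,S:empty,W:wait | queues: N=0 E=4 S=0 W=1
Step 4 [EW]: N:wait,E:car1-GO,S:wait,W:car2-GO | queues: N=0 E=3 S=0 W=0
Step 5 [EW]: N:wait,E:car3-GO,S:wait,W:empty | queues: N=0 E=2 S=0 W=0
Step 6 [NS]: N:empty,E:wait,S:empty,W:wait | queues: N=0 E=2 S=0 W=0

N: empty
E: 5 6
S: empty
W: empty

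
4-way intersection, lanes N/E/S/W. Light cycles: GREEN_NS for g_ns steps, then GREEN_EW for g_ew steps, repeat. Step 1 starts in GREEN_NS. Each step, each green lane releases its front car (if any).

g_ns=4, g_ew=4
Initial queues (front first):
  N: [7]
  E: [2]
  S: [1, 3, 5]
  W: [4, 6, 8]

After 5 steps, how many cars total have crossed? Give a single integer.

Answer: 6

Derivation:
Step 1 [NS]: N:car7-GO,E:wait,S:car1-GO,W:wait | queues: N=0 E=1 S=2 W=3
Step 2 [NS]: N:empty,E:wait,S:car3-GO,W:wait | queues: N=0 E=1 S=1 W=3
Step 3 [NS]: N:empty,E:wait,S:car5-GO,W:wait | queues: N=0 E=1 S=0 W=3
Step 4 [NS]: N:empty,E:wait,S:empty,W:wait | queues: N=0 E=1 S=0 W=3
Step 5 [EW]: N:wait,E:car2-GO,S:wait,W:car4-GO | queues: N=0 E=0 S=0 W=2
Cars crossed by step 5: 6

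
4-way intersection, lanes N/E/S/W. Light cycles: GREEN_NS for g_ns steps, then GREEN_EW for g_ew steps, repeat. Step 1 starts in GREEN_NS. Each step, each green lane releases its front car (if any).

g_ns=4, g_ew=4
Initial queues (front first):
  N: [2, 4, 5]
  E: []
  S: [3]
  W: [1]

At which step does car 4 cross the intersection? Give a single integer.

Step 1 [NS]: N:car2-GO,E:wait,S:car3-GO,W:wait | queues: N=2 E=0 S=0 W=1
Step 2 [NS]: N:car4-GO,E:wait,S:empty,W:wait | queues: N=1 E=0 S=0 W=1
Step 3 [NS]: N:car5-GO,E:wait,S:empty,W:wait | queues: N=0 E=0 S=0 W=1
Step 4 [NS]: N:empty,E:wait,S:empty,W:wait | queues: N=0 E=0 S=0 W=1
Step 5 [EW]: N:wait,E:empty,S:wait,W:car1-GO | queues: N=0 E=0 S=0 W=0
Car 4 crosses at step 2

2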